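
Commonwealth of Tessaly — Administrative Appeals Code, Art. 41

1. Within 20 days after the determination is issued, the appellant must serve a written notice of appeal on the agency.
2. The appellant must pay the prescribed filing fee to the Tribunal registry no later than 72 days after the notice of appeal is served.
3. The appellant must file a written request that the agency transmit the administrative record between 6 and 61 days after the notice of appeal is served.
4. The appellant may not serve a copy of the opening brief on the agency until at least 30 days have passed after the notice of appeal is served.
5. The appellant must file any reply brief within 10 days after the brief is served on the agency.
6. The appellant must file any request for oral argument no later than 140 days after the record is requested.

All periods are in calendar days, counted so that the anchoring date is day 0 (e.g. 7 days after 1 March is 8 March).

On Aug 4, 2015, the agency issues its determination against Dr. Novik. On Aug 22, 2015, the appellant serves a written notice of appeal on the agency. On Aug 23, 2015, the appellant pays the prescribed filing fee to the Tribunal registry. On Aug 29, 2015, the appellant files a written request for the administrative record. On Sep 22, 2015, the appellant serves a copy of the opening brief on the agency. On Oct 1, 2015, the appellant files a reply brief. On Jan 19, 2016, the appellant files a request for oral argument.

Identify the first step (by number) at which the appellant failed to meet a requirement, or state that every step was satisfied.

Step 1 — counting 20 days from Aug 4, 2015 (when the determination is issued) gives a deadline of Aug 24, 2015; Aug 22, 2015 is within that limit.
Step 2 — counting 72 days from Aug 22, 2015 (when the notice of appeal is served) gives a deadline of Nov 2, 2015; completed Aug 23, 2015, before the deadline.
Step 3 — 6 and 61 days from Aug 22, 2015 (when the notice of appeal is served) are Aug 28, 2015 and Oct 22, 2015 respectively; done Aug 29, 2015 — within the window.
Step 4 — must wait 30 days from Aug 22, 2015 (when the notice of appeal is served), so not before Sep 21, 2015; Sep 22, 2015 is on or after that date.
Step 5 — counting 10 days from Sep 22, 2015 (when the brief is served on the agency) gives a deadline of Oct 2, 2015; completed Oct 1, 2015, before the deadline.
Step 6 — counting 140 days from Aug 29, 2015 (when the record is requested) gives a deadline of Jan 16, 2016; done Jan 19, 2016 — 3 days late.
The procedure was therefore not followed at step 6.

Step 6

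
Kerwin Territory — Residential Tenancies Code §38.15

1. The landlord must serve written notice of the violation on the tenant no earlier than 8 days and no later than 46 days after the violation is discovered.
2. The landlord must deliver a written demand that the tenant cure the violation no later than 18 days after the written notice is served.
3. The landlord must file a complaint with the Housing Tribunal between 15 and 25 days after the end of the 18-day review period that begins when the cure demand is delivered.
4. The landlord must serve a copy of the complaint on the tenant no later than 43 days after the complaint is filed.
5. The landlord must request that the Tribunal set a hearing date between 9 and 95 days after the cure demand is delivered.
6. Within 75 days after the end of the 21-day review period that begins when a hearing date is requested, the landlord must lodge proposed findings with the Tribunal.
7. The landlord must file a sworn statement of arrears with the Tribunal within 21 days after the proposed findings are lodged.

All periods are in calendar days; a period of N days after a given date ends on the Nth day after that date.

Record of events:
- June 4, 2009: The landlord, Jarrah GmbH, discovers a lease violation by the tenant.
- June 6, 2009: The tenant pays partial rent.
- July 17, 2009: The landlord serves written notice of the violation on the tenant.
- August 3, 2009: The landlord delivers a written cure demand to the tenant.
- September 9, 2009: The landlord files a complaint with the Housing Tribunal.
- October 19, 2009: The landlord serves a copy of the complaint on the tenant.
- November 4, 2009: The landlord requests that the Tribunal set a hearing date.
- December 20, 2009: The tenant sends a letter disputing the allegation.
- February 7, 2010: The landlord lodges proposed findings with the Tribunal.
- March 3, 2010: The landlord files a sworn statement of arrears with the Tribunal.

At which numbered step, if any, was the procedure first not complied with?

Step 1: the window is 8–46 days after June 4, 2009 (when the violation is discovered), so June 12, 2009 through July 20, 2009; done July 17, 2009, which is between those dates.
Step 2: 18 days after July 17, 2009 (when the written notice is served) is August 4, 2009; August 3, 2009 is within that limit.
Step 3: the window is 15–25 days after August 21, 2009 (end of the 18-day review period, which began when the cure demand is delivered on August 3, 2009), so September 5, 2009 through September 15, 2009; September 9, 2009 falls inside that range.
Step 4: 43 days after September 9, 2009 (when the complaint is filed) is October 22, 2009; completed October 19, 2009, before the deadline.
Step 5: the window is 9–95 days after August 3, 2009 (when the cure demand is delivered), so August 12, 2009 through November 6, 2009; done November 4, 2009 — within the window.
Step 6: 75 days after November 25, 2009 (end of the 21-day review period, which began when a hearing date is requested on November 4, 2009) is February 8, 2010; done February 7, 2010 — timely.
Step 7: 21 days after February 7, 2010 (when the proposed findings are lodged) is February 28, 2010; not done until March 3, 2010, 3 days after the deadline.

Step 7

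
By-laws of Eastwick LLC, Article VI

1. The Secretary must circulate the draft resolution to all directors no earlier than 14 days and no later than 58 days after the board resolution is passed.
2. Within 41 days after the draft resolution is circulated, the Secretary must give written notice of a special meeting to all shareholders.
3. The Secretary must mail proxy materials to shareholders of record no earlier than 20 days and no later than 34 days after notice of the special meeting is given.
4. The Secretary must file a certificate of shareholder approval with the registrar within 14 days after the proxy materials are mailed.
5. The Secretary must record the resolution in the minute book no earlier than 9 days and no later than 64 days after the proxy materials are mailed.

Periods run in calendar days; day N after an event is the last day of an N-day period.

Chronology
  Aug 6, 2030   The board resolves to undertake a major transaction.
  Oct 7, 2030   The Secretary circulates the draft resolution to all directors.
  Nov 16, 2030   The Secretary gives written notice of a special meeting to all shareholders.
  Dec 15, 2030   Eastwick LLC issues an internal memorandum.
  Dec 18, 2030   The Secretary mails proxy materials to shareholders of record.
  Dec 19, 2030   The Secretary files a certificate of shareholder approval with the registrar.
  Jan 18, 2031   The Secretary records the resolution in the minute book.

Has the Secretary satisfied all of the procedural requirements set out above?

No

(1) the permitted window runs from Aug 6, 2030 + 14 = Aug 20, 2030 to Aug 6, 2030 + 58 = Oct 3, 2030; Oct 7, 2030 is 4 days past the end of the window.
The procedure was therefore not followed at step 1.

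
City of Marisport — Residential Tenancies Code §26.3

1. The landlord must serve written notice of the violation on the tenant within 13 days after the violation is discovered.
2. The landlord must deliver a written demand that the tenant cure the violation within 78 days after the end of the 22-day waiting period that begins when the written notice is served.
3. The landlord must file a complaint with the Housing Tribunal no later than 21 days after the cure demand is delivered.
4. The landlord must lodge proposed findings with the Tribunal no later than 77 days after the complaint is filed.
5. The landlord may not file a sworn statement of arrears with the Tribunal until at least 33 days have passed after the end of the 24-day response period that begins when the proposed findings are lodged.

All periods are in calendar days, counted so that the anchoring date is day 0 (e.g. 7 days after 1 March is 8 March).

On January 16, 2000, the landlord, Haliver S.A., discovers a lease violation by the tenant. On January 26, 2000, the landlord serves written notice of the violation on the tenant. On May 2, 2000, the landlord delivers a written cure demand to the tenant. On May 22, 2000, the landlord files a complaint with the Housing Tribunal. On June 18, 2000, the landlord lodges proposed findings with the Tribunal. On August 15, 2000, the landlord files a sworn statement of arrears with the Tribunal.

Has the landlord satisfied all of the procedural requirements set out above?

Yes

(1) due by January 16, 2000 + 13 days = January 29, 2000; done January 26, 2000 — timely.
(2) due by February 17, 2000 + 78 days = May 5, 2000; completed May 2, 2000, before the deadline.
(3) due by May 2, 2000 + 21 days = May 23, 2000; May 22, 2000 is within that limit.
(4) due by May 22, 2000 + 77 days = August 7, 2000; completed June 18, 2000, before the deadline.
(5) permitted from July 12, 2000 + 33 days = August 14, 2000 onward; August 15, 2000 is on or after that date.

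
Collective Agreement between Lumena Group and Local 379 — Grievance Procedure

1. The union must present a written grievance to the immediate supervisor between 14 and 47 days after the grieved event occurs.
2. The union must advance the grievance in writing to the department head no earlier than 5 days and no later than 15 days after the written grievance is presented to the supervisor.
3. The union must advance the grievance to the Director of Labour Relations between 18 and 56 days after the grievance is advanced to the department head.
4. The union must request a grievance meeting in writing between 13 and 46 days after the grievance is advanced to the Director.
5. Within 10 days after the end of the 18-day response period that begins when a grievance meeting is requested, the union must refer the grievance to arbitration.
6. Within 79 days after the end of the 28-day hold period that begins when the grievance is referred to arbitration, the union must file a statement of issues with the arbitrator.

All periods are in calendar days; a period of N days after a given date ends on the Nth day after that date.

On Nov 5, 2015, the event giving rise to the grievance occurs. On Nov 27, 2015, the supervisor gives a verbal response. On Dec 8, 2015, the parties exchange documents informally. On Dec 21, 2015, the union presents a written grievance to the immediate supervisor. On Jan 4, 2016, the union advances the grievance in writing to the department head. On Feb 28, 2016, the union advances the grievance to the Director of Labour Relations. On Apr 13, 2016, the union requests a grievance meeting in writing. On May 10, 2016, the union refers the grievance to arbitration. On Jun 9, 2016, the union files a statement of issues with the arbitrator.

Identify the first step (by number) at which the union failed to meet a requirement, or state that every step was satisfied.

Step 1 — 14 and 47 days from Nov 5, 2015 (when the grieved event occurs) are Nov 19, 2015 and Dec 22, 2015 respectively; done Dec 21, 2015 — within the window.
Step 2 — 5 and 15 days from Dec 21, 2015 (when the written grievance is presented to the supervisor) are Dec 26, 2015 and Jan 5, 2016 respectively; done Jan 4, 2016 — within the window.
Step 3 — 18 and 56 days from Jan 4, 2016 (when the grievance is advanced to the department head) are Jan 22, 2016 and Feb 29, 2016 respectively; Feb 28, 2016 falls inside that range.
Step 4 — 13 and 46 days from Feb 28, 2016 (when the grievance is advanced to the Director) are Mar 12, 2016 and Apr 14, 2016 respectively; done Apr 13, 2016, which is between those dates.
Step 5 — counting 10 days from May 1, 2016 (end of the 18-day response period, which began when a grievance meeting is requested on Apr 13, 2016) gives a deadline of May 11, 2016; done May 10, 2016 — timely.
Step 6 — counting 79 days from Jun 7, 2016 (end of the 28-day hold period, which began when the grievance is referred to arbitration on May 10, 2016) gives a deadline of Aug 25, 2016; completed Jun 9, 2016, before the deadline.

None — every step was satisfied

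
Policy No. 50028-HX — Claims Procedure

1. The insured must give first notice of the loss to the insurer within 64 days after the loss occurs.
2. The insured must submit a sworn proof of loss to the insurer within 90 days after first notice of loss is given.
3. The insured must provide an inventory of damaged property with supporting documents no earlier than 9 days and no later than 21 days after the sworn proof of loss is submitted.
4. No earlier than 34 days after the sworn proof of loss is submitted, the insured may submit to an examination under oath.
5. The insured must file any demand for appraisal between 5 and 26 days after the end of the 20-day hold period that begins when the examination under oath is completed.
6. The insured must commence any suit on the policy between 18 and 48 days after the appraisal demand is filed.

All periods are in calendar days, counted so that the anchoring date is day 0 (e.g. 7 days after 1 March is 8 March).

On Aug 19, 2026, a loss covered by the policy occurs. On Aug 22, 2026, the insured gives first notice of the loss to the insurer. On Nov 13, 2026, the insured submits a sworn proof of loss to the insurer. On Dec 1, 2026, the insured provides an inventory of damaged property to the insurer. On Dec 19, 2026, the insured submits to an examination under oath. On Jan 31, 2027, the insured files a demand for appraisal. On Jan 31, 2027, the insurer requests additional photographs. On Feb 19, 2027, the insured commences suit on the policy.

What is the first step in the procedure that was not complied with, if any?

None — every step was satisfied

Step 1 — counting 64 days from Aug 19, 2026 (when the loss occurs) gives a deadline of Oct 22, 2026; Aug 22, 2026 is within that limit.
Step 2 — counting 90 days from Aug 22, 2026 (when first notice of loss is given) gives a deadline of Nov 20, 2026; completed Nov 13, 2026, before the deadline.
Step 3 — 9 and 21 days from Nov 13, 2026 (when the sworn proof of loss is submitted) are Nov 22, 2026 and Dec 4, 2026 respectively; done Dec 1, 2026 — within the window.
Step 4 — must wait 34 days from Nov 13, 2026 (when the sworn proof of loss is submitted), so not before Dec 17, 2026; done Dec 19, 2026 — permitted.
Step 5 — 5 and 26 days from Jan 8, 2027 (end of the 20-day hold period, which began when the examination under oath is completed on Dec 19, 2026) are Jan 13, 2027 and Feb 3, 2027 respectively; done Jan 31, 2027 — within the window.
Step 6 — 18 and 48 days from Jan 31, 2027 (when the appraisal demand is filed) are Feb 18, 2027 and Mar 20, 2027 respectively; Feb 19, 2027 falls inside that range.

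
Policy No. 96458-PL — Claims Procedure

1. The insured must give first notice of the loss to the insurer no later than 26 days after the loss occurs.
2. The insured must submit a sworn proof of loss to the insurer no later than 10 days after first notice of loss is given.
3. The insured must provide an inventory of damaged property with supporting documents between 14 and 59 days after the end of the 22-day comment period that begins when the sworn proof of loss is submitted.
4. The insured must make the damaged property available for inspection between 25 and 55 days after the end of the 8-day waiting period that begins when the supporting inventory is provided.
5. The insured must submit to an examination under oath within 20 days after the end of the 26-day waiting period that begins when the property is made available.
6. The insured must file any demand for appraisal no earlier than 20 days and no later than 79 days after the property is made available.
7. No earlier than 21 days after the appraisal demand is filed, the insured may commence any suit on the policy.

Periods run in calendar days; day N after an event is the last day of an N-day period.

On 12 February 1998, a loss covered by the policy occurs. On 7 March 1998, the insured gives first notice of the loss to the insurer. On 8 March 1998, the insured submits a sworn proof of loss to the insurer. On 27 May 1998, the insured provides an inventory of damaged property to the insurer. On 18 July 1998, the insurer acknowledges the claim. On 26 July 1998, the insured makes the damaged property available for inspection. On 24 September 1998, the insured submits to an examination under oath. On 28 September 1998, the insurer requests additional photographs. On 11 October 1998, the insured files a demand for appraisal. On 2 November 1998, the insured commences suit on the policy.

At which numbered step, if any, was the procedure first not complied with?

Step 5

(1) due by 12 February 1998 + 26 days = 10 March 1998; 7 March 1998 is within that limit.
(2) due by 7 March 1998 + 10 days = 17 March 1998; done 8 March 1998 — timely.
(3) the permitted window runs from 30 March 1998 + 14 = 13 April 1998 to 30 March 1998 + 59 = 28 May 1998; done 27 May 1998, which is between those dates.
(4) the permitted window runs from 4 June 1998 + 25 = 29 June 1998 to 4 June 1998 + 55 = 29 July 1998; done 26 July 1998 — within the window.
(5) due by 21 August 1998 + 20 days = 10 September 1998; not done until 24 September 1998, 14 days after the deadline.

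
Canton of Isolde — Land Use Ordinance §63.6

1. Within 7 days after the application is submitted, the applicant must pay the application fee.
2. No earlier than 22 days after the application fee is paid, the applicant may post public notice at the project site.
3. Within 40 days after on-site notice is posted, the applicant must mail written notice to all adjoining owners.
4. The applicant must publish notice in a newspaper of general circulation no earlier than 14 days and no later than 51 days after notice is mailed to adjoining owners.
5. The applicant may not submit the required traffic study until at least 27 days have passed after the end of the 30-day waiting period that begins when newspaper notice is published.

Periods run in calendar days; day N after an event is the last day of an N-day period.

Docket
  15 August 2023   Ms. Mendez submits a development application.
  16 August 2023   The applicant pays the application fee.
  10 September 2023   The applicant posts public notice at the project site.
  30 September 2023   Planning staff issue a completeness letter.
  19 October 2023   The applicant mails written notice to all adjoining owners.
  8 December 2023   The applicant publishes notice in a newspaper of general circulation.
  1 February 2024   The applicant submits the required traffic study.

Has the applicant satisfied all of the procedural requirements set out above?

(1) due by 15 August 2023 + 7 days = 22 August 2023; 16 August 2023 is within that limit.
(2) permitted from 16 August 2023 + 22 days = 7 September 2023 onward; done 10 September 2023 — permitted.
(3) due by 10 September 2023 + 40 days = 20 October 2023; completed 19 October 2023, before the deadline.
(4) the permitted window runs from 19 October 2023 + 14 = 2 November 2023 to 19 October 2023 + 51 = 9 December 2023; 8 December 2023 falls inside that range.
(5) permitted from 7 January 2024 + 27 days = 3 February 2024 onward; 1 February 2024 is 2 days before the earliest permitted date.
The analysis stops there.

No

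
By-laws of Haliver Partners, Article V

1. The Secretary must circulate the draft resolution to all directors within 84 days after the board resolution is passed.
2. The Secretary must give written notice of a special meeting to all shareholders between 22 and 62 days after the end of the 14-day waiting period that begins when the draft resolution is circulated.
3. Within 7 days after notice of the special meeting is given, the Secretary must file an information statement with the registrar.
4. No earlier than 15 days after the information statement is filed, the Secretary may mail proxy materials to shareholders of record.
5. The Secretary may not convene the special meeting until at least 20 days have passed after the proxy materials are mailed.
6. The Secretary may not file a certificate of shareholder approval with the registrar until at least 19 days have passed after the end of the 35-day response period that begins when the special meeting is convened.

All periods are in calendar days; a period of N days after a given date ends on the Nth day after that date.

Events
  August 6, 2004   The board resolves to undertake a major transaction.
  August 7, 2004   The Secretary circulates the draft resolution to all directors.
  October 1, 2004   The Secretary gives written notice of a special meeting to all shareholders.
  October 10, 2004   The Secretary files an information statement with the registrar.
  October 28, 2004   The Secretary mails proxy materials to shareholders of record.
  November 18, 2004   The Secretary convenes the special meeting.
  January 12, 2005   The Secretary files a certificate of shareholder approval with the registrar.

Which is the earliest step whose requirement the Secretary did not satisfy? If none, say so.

Step 3

(1) due by August 6, 2004 + 84 days = October 29, 2004; done August 7, 2004 — timely.
(2) the permitted window runs from August 21, 2004 + 22 = September 12, 2004 to August 21, 2004 + 62 = October 22, 2004; done October 1, 2004, which is between those dates.
(3) due by October 1, 2004 + 7 days = October 8, 2004; done October 10, 2004 — 2 days late.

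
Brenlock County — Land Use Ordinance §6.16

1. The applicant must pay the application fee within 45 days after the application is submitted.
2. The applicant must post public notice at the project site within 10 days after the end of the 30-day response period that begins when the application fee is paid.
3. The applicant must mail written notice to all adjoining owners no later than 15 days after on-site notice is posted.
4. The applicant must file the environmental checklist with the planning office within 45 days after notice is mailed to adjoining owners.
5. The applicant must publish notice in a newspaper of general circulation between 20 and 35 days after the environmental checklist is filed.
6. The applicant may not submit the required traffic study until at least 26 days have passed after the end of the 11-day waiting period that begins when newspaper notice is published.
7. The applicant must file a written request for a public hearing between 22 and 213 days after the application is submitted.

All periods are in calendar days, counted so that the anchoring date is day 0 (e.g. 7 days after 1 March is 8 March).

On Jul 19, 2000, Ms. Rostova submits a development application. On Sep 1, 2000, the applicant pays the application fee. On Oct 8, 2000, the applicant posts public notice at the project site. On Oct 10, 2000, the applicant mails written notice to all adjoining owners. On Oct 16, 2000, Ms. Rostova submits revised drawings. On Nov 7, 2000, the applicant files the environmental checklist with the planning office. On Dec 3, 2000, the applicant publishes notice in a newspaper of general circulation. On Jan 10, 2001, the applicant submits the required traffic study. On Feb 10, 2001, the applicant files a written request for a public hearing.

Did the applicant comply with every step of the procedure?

Step 1: 45 days after Jul 19, 2000 (when the application is submitted) is Sep 2, 2000; done Sep 1, 2000 — timely.
Step 2: 10 days after Oct 1, 2000 (end of the 30-day response period, which began when the application fee is paid on Sep 1, 2000) is Oct 11, 2000; done Oct 8, 2000 — timely.
Step 3: 15 days after Oct 8, 2000 (when on-site notice is posted) is Oct 23, 2000; completed Oct 10, 2000, before the deadline.
Step 4: 45 days after Oct 10, 2000 (when notice is mailed to adjoining owners) is Nov 24, 2000; Nov 7, 2000 is within that limit.
Step 5: the window is 20–35 days after Nov 7, 2000 (when the environmental checklist is filed), so Nov 27, 2000 through Dec 12, 2000; Dec 3, 2000 falls inside that range.
Step 6: the earliest permitted date is 26 days after Dec 14, 2000 (end of the 11-day waiting period, which began when newspaper notice is published on Dec 3, 2000), i.e. Jan 9, 2001; done Jan 10, 2001, after the minimum wait.
Step 7: the window is 22–213 days after Jul 19, 2000 (when the application is submitted), so Aug 10, 2000 through Feb 17, 2001; done Feb 10, 2001 — within the window.

Yes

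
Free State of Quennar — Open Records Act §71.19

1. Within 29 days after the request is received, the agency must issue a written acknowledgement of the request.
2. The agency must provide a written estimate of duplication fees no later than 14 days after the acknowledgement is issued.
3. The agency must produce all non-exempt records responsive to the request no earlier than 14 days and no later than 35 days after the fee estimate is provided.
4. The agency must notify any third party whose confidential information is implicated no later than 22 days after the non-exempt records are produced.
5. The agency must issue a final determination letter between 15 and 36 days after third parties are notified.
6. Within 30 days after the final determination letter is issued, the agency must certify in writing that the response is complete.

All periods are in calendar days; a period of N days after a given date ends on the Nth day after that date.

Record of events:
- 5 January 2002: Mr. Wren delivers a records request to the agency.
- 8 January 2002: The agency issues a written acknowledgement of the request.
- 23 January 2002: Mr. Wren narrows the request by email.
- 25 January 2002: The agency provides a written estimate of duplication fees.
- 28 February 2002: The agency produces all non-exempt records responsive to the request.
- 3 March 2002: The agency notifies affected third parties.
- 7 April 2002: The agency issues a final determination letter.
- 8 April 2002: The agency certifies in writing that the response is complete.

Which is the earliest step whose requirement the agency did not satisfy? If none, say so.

Step 2

Step 1: 29 days after 5 January 2002 (when the request is received) is 3 February 2002; 8 January 2002 is within that limit.
Step 2: 14 days after 8 January 2002 (when the acknowledgement is issued) is 22 January 2002; not done until 25 January 2002, 3 days after the deadline.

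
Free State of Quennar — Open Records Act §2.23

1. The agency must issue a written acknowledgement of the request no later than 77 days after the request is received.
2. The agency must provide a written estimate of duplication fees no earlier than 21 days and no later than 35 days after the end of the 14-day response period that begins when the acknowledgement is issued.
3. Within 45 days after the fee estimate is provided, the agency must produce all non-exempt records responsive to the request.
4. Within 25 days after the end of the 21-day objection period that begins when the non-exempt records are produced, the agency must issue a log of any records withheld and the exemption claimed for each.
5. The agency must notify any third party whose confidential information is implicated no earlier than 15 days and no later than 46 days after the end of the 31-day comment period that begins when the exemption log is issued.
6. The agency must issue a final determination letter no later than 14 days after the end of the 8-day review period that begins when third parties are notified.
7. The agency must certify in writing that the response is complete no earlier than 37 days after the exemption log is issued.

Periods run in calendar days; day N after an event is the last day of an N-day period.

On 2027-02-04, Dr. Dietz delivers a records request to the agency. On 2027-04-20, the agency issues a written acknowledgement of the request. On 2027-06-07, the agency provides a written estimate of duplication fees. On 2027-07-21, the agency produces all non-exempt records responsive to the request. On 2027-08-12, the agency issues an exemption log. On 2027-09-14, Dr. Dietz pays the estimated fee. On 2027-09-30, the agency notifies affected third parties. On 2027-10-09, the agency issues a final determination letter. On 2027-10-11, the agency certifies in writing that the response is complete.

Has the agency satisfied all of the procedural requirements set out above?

Step 1: 77 days after 2027-02-04 (when the request is received) is 2027-04-22; completed 2027-04-20, before the deadline.
Step 2: the window is 21–35 days after 2027-05-04 (end of the 14-day response period, which began when the acknowledgement is issued on 2027-04-20), so 2027-05-25 through 2027-06-08; done 2027-06-07, which is between those dates.
Step 3: 45 days after 2027-06-07 (when the fee estimate is provided) is 2027-07-22; done 2027-07-21 — timely.
Step 4: 25 days after 2027-08-11 (end of the 21-day objection period, which began when the non-exempt records are produced on 2027-07-21) is 2027-09-05; 2027-08-12 is within that limit.
Step 5: the window is 15–46 days after 2027-09-12 (end of the 31-day comment period, which began when the exemption log is issued on 2027-08-12), so 2027-09-27 through 2027-10-28; done 2027-09-30 — within the window.
Step 6: 14 days after 2027-10-08 (end of the 8-day review period, which began when third parties are notified on 2027-09-30) is 2027-10-22; 2027-10-09 is within that limit.
Step 7: the earliest permitted date is 37 days after 2027-08-12 (when the exemption log is issued), i.e. 2027-09-18; 2027-10-11 is on or after that date.

Yes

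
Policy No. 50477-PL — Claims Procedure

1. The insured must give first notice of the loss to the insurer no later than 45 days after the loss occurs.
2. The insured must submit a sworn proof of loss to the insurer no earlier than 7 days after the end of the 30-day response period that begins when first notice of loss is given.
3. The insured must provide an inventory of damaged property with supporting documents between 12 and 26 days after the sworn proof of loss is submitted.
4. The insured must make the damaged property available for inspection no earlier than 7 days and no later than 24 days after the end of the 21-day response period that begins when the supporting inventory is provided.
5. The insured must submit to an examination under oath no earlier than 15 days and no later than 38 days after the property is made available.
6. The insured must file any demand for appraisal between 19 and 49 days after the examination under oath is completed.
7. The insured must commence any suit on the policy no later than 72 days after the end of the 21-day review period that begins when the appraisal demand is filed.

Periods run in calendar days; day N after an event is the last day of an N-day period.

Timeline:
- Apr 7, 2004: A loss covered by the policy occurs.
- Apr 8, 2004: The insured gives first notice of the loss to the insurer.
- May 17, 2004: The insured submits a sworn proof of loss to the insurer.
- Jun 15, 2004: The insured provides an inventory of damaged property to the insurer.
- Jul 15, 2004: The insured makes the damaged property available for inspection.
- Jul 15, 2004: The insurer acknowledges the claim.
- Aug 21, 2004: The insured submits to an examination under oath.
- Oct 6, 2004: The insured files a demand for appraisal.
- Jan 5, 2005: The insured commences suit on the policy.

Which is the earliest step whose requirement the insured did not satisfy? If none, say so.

Step 3

Step 1: 45 days after Apr 7, 2004 (when the loss occurs) is May 22, 2004; Apr 8, 2004 is within that limit.
Step 2: the earliest permitted date is 7 days after May 8, 2004 (end of the 30-day response period, which began when first notice of loss is given on Apr 8, 2004), i.e. May 15, 2004; done May 17, 2004 — permitted.
Step 3: the window is 12–26 days after May 17, 2004 (when the sworn proof of loss is submitted), so May 29, 2004 through Jun 12, 2004; Jun 15, 2004 is 3 days past the end of the window.
Later steps need not be reached.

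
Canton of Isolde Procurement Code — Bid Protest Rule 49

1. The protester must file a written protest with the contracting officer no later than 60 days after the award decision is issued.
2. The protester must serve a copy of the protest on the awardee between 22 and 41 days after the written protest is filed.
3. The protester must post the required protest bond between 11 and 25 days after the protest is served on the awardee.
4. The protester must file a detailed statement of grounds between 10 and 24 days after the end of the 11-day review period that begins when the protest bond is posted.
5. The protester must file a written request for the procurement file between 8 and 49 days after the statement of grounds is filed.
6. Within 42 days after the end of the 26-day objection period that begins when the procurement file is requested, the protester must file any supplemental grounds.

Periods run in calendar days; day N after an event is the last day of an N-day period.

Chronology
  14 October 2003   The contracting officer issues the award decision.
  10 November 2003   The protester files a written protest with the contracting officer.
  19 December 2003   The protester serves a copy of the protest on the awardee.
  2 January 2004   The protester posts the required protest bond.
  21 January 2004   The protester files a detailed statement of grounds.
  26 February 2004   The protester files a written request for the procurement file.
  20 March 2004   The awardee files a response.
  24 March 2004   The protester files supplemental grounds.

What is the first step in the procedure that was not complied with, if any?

(1) due by 14 October 2003 + 60 days = 13 December 2003; done 10 November 2003 — timely.
(2) the permitted window runs from 10 November 2003 + 22 = 2 December 2003 to 10 November 2003 + 41 = 21 December 2003; 19 December 2003 falls inside that range.
(3) the permitted window runs from 19 December 2003 + 11 = 30 December 2003 to 19 December 2003 + 25 = 13 January 2004; done 2 January 2004, which is between those dates.
(4) the permitted window runs from 13 January 2004 + 10 = 23 January 2004 to 13 January 2004 + 24 = 6 February 2004; 21 January 2004 is 2 days too early.

Step 4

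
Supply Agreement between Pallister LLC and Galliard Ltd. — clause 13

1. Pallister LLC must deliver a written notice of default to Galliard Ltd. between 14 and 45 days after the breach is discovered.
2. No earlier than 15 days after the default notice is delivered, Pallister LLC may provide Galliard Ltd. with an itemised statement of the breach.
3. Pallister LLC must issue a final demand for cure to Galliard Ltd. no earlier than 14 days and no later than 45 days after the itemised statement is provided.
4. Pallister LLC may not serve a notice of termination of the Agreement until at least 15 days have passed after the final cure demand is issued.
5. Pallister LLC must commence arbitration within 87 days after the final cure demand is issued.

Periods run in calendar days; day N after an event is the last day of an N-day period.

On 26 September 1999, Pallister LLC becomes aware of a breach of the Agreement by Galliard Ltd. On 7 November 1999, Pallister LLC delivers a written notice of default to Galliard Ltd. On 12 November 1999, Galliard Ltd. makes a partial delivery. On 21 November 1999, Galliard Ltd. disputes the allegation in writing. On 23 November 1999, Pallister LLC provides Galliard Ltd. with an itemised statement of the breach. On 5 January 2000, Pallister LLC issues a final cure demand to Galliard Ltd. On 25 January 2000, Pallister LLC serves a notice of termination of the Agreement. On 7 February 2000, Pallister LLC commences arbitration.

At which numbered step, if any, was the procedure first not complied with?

None — every step was satisfied

Step 1: the window is 14–45 days after 26 September 1999 (when the breach is discovered), so 10 October 1999 through 10 November 1999; done 7 November 1999 — within the window.
Step 2: the earliest permitted date is 15 days after 7 November 1999 (when the default notice is delivered), i.e. 22 November 1999; done 23 November 1999 — permitted.
Step 3: the window is 14–45 days after 23 November 1999 (when the itemised statement is provided), so 7 December 1999 through 7 January 2000; done 5 January 2000 — within the window.
Step 4: the earliest permitted date is 15 days after 5 January 2000 (when the final cure demand is issued), i.e. 20 January 2000; 25 January 2000 is on or after that date.
Step 5: 87 days after 5 January 2000 (when the final cure demand is issued) is 1 April 2000; completed 7 February 2000, before the deadline.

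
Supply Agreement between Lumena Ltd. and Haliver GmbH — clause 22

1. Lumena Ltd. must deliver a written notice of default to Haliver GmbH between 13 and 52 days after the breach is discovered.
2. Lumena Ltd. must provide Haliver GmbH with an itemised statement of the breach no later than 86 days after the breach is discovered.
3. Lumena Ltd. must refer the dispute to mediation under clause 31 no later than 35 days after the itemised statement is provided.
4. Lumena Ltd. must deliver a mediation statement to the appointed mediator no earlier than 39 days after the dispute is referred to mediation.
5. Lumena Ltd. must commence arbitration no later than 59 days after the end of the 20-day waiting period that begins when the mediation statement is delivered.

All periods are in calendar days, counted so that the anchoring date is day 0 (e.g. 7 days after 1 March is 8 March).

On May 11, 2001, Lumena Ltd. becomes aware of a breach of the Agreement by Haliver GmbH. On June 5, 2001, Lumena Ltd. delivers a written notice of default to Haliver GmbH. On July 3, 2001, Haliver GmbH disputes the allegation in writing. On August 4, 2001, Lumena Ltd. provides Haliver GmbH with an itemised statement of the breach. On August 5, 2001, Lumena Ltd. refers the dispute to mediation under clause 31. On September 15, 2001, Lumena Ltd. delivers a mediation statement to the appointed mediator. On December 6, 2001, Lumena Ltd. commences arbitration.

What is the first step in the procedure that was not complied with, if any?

(1) the permitted window runs from May 11, 2001 + 13 = May 24, 2001 to May 11, 2001 + 52 = July 2, 2001; June 5, 2001 falls inside that range.
(2) due by May 11, 2001 + 86 days = August 5, 2001; August 4, 2001 is within that limit.
(3) due by August 4, 2001 + 35 days = September 8, 2001; done August 5, 2001 — timely.
(4) permitted from August 5, 2001 + 39 days = September 13, 2001 onward; done September 15, 2001, after the minimum wait.
(5) due by October 5, 2001 + 59 days = December 3, 2001; done December 6, 2001 — 3 days late.

Step 5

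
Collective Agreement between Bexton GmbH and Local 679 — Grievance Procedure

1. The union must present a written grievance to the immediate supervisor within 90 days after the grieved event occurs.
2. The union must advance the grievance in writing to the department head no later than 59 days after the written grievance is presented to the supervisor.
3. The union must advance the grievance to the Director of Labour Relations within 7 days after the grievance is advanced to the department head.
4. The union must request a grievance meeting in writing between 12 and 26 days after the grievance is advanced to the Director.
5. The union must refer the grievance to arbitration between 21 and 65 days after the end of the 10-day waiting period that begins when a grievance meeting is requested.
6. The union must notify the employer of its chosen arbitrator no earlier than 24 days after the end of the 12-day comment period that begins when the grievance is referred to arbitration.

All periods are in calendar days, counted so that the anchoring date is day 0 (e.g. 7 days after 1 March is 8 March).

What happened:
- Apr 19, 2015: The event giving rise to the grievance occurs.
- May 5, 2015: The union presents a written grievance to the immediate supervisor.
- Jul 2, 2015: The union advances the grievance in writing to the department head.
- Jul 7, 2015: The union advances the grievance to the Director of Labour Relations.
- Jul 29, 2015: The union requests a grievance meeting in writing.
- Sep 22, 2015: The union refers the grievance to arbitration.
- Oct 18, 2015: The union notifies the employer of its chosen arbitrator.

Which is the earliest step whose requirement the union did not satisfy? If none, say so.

(1) due by Apr 19, 2015 + 90 days = Jul 18, 2015; done May 5, 2015 — timely.
(2) due by May 5, 2015 + 59 days = Jul 3, 2015; Jul 2, 2015 is within that limit.
(3) due by Jul 2, 2015 + 7 days = Jul 9, 2015; Jul 7, 2015 is within that limit.
(4) the permitted window runs from Jul 7, 2015 + 12 = Jul 19, 2015 to Jul 7, 2015 + 26 = Aug 2, 2015; done Jul 29, 2015 — within the window.
(5) the permitted window runs from Aug 8, 2015 + 21 = Aug 29, 2015 to Aug 8, 2015 + 65 = Oct 12, 2015; done Sep 22, 2015 — within the window.
(6) permitted from Oct 4, 2015 + 24 days = Oct 28, 2015 onward; Oct 18, 2015 is 10 days before the earliest permitted date.

Step 6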